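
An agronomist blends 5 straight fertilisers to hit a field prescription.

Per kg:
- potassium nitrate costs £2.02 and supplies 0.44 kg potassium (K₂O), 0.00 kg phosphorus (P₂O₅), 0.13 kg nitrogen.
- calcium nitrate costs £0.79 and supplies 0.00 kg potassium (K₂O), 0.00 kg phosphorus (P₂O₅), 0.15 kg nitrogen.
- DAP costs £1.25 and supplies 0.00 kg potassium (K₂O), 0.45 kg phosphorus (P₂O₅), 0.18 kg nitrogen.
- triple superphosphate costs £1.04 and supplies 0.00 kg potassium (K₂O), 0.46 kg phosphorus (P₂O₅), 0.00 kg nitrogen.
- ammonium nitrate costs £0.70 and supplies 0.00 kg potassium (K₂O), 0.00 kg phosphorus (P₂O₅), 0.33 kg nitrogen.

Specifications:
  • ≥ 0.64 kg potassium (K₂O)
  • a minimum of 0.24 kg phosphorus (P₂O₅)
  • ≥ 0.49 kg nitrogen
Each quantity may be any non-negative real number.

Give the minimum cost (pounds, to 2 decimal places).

Treat it as an LP. Let x1 = kg of potassium nitrate, x2 = kg of calcium nitrate, x3 = kg of DAP, x4 = kg of triple superphosphate, x5 = kg of ammonium nitrate.
Minimise 2.02x1 + 0.79x2 + 1.25x3 + 1.04x4 + 0.7x5 with:
  0.44x1 ≥ 0.64   (potassium (K₂O))
  0.45x3 + 0.46x4 ≥ 0.24   (phosphorus (P₂O₅))
  0.13x1 + 0.15x2 + 0.18x3 + 0.33x5 ≥ 0.49   (nitrogen)
  x1, x2, x3, x4, x5 ≥ 0.
The minimum-cost mix takes nothing from calcium nitrate, triple superphosphate — only potassium nitrate, DAP, ammonium nitrate. There the potassium (K₂O), phosphorus (P₂O₅), nitrogen constraints are tight.
That vertex is x1 = 1.455, x3 = 0.5333, x5 = 0.6209.
Objective = 2.02·1.455 + 1.25·0.5333 + 0.7·0.6209 = 4.0404.

£4.04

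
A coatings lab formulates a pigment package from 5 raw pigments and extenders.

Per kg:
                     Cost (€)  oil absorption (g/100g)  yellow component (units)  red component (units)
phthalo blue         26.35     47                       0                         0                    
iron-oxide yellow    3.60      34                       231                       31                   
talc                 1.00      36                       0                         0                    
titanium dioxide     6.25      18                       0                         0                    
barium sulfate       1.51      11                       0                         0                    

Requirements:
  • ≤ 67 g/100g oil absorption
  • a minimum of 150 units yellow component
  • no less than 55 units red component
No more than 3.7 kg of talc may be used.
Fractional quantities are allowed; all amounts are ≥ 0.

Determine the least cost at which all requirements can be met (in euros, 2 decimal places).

Let x1 = kg of phthalo blue, x2 = kg of iron-oxide yellow, x3 = kg of talc, x4 = kg of titanium dioxide, x5 = kg of barium sulfate.
Minimize 26.35x1 + 3.6x2 + 1x3 + 6.25x4 + 1.51x5 with:
  47x1 + 34x2 + 36x3 + 18x4 + 11x5 ≤ 67   (oil absorption)
  231x2 ≥ 150   (yellow component)
  31x2 ≥ 55   (red component)
  x3 ≤ 3.7
  x1, x2, x3, x4, x5 ≥ 0.
The minimum-cost mix takes nothing from phthalo blue, talc, titanium dioxide, barium sulfate — only iron-oxide yellow. Binding constraint: red component.
Optimal quantities: iron-oxide yellow = 1.774 kg.
Total cost: 3.6·1.774 = 6.3864.

€6.39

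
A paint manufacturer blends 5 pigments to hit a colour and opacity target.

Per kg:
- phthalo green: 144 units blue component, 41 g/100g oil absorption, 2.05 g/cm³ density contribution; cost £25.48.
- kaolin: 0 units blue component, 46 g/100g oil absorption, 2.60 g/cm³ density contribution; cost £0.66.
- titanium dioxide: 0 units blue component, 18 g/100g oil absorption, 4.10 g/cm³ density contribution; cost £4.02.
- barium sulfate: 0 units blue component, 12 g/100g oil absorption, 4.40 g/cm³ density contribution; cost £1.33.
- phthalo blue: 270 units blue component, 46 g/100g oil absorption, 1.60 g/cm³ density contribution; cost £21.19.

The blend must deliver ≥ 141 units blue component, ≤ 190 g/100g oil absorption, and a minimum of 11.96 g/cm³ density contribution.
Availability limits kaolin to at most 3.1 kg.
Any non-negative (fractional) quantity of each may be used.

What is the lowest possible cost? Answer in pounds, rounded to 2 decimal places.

£14.04

Treat it as an LP. Let x1 = kg of phthalo green, x2 = kg of kaolin, x3 = kg of titanium dioxide, x4 = kg of barium sulfate, x5 = kg of phthalo blue.
Minimise 25.48x1 + 0.66x2 + 4.02x3 + 1.33x4 + 21.19x5 with:
  144x1 + 270x5 ≥ 141   (blue component)
  41x1 + 46x2 + 18x3 + 12x4 + 46x5 ≤ 190   (oil absorption)
  2.05x1 + 2.6x2 + 4.1x3 + 4.4x4 + 1.6x5 ≥ 11.96   (density contribution)
  x2 ≤ 3.1
  x1, x2, x3, x4, x5 ≥ 0.
The cheapest feasible vertex uses only kaolin, barium sulfate, phthalo blue; phthalo green, titanium dioxide are not used. There the blue component, density contribution, the kaolin cap constraints are tight.
That vertex is x2 = 3.1, x4 = 0.6965, x5 = 0.5222.
Hence cost = 0.66·3.1 + 1.33·0.6965 + 21.19·0.5222 = £14.0378.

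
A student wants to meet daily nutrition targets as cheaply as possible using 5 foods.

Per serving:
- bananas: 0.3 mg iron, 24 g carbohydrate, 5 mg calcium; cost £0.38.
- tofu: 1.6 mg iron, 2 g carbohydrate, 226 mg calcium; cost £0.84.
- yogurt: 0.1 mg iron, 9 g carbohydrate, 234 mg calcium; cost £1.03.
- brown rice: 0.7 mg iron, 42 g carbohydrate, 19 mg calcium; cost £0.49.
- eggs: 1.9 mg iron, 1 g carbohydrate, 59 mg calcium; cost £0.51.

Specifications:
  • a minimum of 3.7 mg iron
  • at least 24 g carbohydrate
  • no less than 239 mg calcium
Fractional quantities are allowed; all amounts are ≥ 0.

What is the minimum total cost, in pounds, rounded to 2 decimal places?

Treat it as an LP. Let x1 = servings of bananas, x2 = servings of tofu, x3 = servings of yogurt, x4 = servings of brown rice, x5 = servings of eggs.
Minimise 0.38x1 + 0.84x2 + 1.03x3 + 0.49x4 + 0.51x5 s.t.:
  0.3x1 + 1.6x2 + 0.1x3 + 0.7x4 + 1.9x5 ≥ 3.7   (iron)
  24x1 + 2x2 + 9x3 + 42x4 + 1x5 ≥ 24   (carbohydrate)
  5x1 + 226x2 + 234x3 + 19x4 + 59x5 ≥ 239   (calcium)
  x1, x2, x3, x4, x5 ≥ 0.
The optimal basis is {tofu, brown rice, eggs}; bananas, yogurt drop out. There the iron, carbohydrate, calcium constraints are tight.
Optimal quantities: tofu = 0.7118 servings, brown rice = 0.5099 servings, eggs = 1.16 servings.
Hence cost = 0.84·0.7118 + 0.49·0.5099 + 0.51·1.16 = £1.4394.

£1.44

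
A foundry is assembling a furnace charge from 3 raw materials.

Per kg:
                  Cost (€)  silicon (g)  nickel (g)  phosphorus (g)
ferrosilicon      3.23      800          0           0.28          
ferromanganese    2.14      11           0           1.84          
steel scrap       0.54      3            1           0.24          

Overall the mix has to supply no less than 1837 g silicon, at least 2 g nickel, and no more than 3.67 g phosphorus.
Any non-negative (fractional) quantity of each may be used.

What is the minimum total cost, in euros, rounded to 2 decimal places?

€8.47

Let x1 = kg of ferrosilicon, x2 = kg of ferromanganese, x3 = kg of steel scrap.
Minimize 3.23x1 + 2.14x2 + 0.54x3 s.t.:
  800x1 + 11x2 + 3x3 ≥ 1837   (silicon)
  1x3 ≥ 2   (nickel)
  0.28x1 + 1.84x2 + 0.24x3 ≤ 3.67   (phosphorus)
  x1, x2, x3 ≥ 0.
The optimal basis is {ferrosilicon, steel scrap}; ferromanganese drops out. Binding constraints: silicon and nickel.
Optimal quantities: ferrosilicon = 2.289 kg, steel scrap = 2 kg.
Total cost: 3.23·2.289 + 0.54·2 = 8.4735.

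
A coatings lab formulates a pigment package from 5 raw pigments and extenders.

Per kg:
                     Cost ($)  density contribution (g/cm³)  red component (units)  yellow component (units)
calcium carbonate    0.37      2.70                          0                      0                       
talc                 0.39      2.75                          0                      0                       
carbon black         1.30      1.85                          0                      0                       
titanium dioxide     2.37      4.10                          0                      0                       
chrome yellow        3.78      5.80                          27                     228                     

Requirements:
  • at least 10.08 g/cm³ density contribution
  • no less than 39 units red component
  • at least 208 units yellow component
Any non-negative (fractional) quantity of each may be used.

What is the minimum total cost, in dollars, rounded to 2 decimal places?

$5.69

Let x1 = kg of calcium carbonate, x2 = kg of talc, x3 = kg of carbon black, x4 = kg of titanium dioxide, x5 = kg of chrome yellow.
Minimise 0.37x1 + 0.39x2 + 1.3x3 + 2.37x4 + 3.78x5 with:
  2.7x1 + 2.75x2 + 1.85x3 + 4.1x4 + 5.8x5 ≥ 10.08   (density contribution)
  27x5 ≥ 39   (red component)
  228x5 ≥ 208   (yellow component)
  x1, x2, x3, x4, x5 ≥ 0.
At the optimum only calcium carbonate, chrome yellow are positive (talc, carbon black, titanium dioxide = 0). Binding constraints: density contribution and red component.
So calcium carbonate = 0.6305 kg, chrome yellow = 1.444 kg.
Total cost: 0.37·0.6305 + 3.78·1.444 = 5.6916.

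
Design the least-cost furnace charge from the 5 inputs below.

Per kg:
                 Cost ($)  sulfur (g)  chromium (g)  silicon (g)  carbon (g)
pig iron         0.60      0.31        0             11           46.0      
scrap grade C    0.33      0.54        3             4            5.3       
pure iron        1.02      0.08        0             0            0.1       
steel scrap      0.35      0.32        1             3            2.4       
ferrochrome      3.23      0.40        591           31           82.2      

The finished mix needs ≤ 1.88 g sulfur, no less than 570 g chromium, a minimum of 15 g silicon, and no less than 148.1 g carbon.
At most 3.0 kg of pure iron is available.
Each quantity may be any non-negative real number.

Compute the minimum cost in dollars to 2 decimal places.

$4.01

This is a linear program. Let x1 = kg of pig iron, x2 = kg of scrap grade C, x3 = kg of pure iron, x4 = kg of steel scrap, x5 = kg of ferrochrome.
Minimise 0.6x1 + 0.33x2 + 1.02x3 + 0.35x4 + 3.23x5 s.t.:
  0.31x1 + 0.54x2 + 0.08x3 + 0.32x4 + 0.4x5 ≤ 1.88   (sulfur)
  3x2 + 1x4 + 591x5 ≥ 570   (chromium)
  11x1 + 4x2 + 3x4 + 31x5 ≥ 15   (silicon)
  46x1 + 5.3x2 + 0.1x3 + 2.4x4 + 82.2x5 ≥ 148.1   (carbon)
  x3 ≤ 3
  x1, x2, x3, x4, x5 ≥ 0.
The optimal basis is {pig iron, ferrochrome}; scrap grade C, pure iron, steel scrap drop out. Binding constraints: chromium and carbon.
That vertex is x1 = 1.496, x5 = 0.9645.
Total cost: 0.6·1.496 + 3.23·0.9645 = 4.0129.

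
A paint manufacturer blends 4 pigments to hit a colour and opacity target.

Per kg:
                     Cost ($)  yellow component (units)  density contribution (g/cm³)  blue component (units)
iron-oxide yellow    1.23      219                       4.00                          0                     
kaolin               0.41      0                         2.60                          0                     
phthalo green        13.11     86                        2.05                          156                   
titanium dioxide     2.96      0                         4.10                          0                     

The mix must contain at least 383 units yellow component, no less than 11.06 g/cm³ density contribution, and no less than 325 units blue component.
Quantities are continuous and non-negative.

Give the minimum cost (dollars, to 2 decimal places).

This is a linear program. Let x1 = kg of iron-oxide yellow, x2 = kg of kaolin, x3 = kg of phthalo green, x4 = kg of titanium dioxide.
min 1.23x1 + 0.41x2 + 13.11x3 + 2.96x4 s.t.:
  219x1 + 86x3 ≥ 383   (yellow component)
  4x1 + 2.6x2 + 2.05x3 + 4.1x4 ≥ 11.06   (density contribution)
  156x3 ≥ 325   (blue component)
  x1, x2, x3, x4 ≥ 0.
At the optimum only iron-oxide yellow, kaolin, phthalo green are positive (titanium dioxide = 0). There the yellow component, density contribution, blue component constraints are tight.
That vertex is x1 = 0.9307, x2 = 1.179, x3 = 2.083.
Total cost: 1.23·0.9307 + 0.41·1.179 + 13.11·2.083 = 28.9363.

$28.94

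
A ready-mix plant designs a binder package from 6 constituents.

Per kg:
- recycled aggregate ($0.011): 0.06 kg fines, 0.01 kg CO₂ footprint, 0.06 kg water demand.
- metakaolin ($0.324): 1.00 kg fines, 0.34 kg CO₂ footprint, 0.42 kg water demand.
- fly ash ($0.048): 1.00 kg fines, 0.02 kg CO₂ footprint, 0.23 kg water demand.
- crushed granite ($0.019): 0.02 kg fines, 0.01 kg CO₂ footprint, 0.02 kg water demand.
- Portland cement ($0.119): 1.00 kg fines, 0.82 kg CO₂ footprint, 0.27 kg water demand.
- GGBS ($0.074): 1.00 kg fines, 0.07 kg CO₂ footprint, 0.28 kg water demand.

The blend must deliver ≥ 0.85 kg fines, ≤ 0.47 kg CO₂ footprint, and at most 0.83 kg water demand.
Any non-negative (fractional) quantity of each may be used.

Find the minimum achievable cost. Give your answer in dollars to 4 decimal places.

Set it up as a linear program. Let x1 = kg of recycled aggregate, x2 = kg of metakaolin, x3 = kg of fly ash, x4 = kg of crushed granite, x5 = kg of Portland cement, x6 = kg of GGBS.
Minimise 0.011x1 + 0.324x2 + 0.048x3 + 0.019x4 + 0.119x5 + 0.074x6 with:
  0.06x1 + 1x2 + 1x3 + 0.02x4 + 1x5 + 1x6 ≥ 0.85   (fines)
  0.01x1 + 0.34x2 + 0.02x3 + 0.01x4 + 0.82x5 + 0.07x6 ≤ 0.47   (CO₂ footprint)
  0.06x1 + 0.42x2 + 0.23x3 + 0.02x4 + 0.27x5 + 0.28x6 ≤ 0.83   (water demand)
  x1, x2, x3, x4, x5, x6 ≥ 0.
At the optimum only fly ash is positive (recycled aggregate, metakaolin, crushed granite, Portland cement, GGBS = 0). Binding constraint: fines.
That vertex is x3 = 0.85.
Hence cost = 0.048·0.85 = $0.040800.

$0.0408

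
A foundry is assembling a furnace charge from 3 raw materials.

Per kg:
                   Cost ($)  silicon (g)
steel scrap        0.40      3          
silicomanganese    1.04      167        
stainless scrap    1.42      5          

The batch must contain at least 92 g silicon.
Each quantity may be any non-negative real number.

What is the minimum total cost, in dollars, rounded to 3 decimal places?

$0.573

Set it up as a linear program. Let x1 = kg of steel scrap, x2 = kg of silicomanganese, x3 = kg of stainless scrap.
Minimize 0.4x1 + 1.04x2 + 1.42x3 s.t.:
  3x1 + 167x2 + 5x3 ≥ 92   (silicon)
  x1, x2, x3 ≥ 0.
The minimum-cost mix takes nothing from steel scrap, stainless scrap — only silicomanganese. Binding constraint: silicon.
Optimal quantities: silicomanganese = 0.5509 kg.
Hence cost = 1.04·0.5509 = $0.57294.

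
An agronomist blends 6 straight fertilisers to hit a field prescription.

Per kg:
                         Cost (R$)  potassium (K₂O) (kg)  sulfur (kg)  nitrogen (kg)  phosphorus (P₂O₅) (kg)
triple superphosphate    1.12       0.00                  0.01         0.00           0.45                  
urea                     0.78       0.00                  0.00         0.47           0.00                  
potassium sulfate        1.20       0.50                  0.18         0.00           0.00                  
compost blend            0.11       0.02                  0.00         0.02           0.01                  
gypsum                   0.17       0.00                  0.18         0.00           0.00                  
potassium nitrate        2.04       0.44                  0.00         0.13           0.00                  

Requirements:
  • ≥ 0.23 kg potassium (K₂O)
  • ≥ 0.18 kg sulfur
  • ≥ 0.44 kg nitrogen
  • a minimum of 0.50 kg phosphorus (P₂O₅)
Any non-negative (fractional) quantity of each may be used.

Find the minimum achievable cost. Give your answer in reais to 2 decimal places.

Let x1 = kg of triple superphosphate, x2 = kg of urea, x3 = kg of potassium sulfate, x4 = kg of compost blend, x5 = kg of gypsum, x6 = kg of potassium nitrate.
Minimise 1.12x1 + 0.78x2 + 1.2x3 + 0.11x4 + 0.17x5 + 2.04x6 with:
  0.5x3 + 0.02x4 + 0.44x6 ≥ 0.23   (potassium (K₂O))
  0.01x1 + 0.18x3 + 0.18x5 ≥ 0.18   (sulfur)
  0.47x2 + 0.02x4 + 0.13x6 ≥ 0.44   (nitrogen)
  0.45x1 + 0.01x4 ≥ 0.5   (phosphorus (P₂O₅))
  x1, x2, x3, x4, x5, x6 ≥ 0.
At the optimum only triple superphosphate, urea, potassium sulfate, gypsum are positive (compost blend, potassium nitrate = 0). There the potassium (K₂O), sulfur, nitrogen, phosphorus (P₂O₅) constraints are tight.
Solving gives x1 = 1.111, x2 = 0.9362, x3 = 0.46, x5 = 0.4783.
Hence cost = 1.12·1.111 + 0.78·0.9362 + 1.2·0.46 + 0.17·0.4783 = R$2.6079.

R$2.61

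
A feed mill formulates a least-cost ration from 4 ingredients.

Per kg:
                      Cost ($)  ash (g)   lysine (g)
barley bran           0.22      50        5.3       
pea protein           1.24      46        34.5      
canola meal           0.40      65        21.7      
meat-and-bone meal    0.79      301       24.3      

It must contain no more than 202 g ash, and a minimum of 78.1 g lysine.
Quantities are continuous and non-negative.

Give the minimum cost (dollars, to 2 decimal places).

Let x1 = kg of barley bran, x2 = kg of pea protein, x3 = kg of canola meal, x4 = kg of meat-and-bone meal.
Minimise 0.22x1 + 1.24x2 + 0.4x3 + 0.79x4 s.t.:
  50x1 + 46x2 + 65x3 + 301x4 ≤ 202   (ash)
  5.3x1 + 34.5x2 + 21.7x3 + 24.3x4 ≥ 78.1   (lysine)
  x1, x2, x3, x4 ≥ 0.
The cheapest feasible vertex uses only pea protein, canola meal; barley bran, meat-and-bone meal are not used. There the ash and lysine constraints are tight.
Solving gives x2 = 0.557, x3 = 2.713.
Objective = 1.24·0.557 + 0.4·2.713 = 1.7759.

$1.78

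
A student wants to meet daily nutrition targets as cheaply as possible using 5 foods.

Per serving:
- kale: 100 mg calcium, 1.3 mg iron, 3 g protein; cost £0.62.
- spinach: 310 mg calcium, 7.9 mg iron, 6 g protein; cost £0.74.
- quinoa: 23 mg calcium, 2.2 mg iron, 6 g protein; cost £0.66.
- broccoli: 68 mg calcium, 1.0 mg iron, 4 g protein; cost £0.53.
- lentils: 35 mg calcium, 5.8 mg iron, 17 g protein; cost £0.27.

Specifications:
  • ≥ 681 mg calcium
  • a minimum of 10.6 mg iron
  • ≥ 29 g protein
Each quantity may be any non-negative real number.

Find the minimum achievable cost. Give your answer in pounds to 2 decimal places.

£1.81

This is a linear program. Let x1 = servings of kale, x2 = servings of spinach, x3 = servings of quinoa, x4 = servings of broccoli, x5 = servings of lentils.
Minimize 0.62x1 + 0.74x2 + 0.66x3 + 0.53x4 + 0.27x5 s.t.:
  100x1 + 310x2 + 23x3 + 68x4 + 35x5 ≥ 681   (calcium)
  1.3x1 + 7.9x2 + 2.2x3 + 1x4 + 5.8x5 ≥ 10.6   (iron)
  3x1 + 6x2 + 6x3 + 4x4 + 17x5 ≥ 29   (protein)
  x1, x2, x3, x4, x5 ≥ 0.
At the optimum only spinach, lentils are positive (kale, quinoa, broccoli = 0). Binding constraints: calcium and protein.
Optimal quantities: spinach = 2.087 servings, lentils = 0.9692 servings.
Total cost: 0.74·2.087 + 0.27·0.9692 = 1.8061.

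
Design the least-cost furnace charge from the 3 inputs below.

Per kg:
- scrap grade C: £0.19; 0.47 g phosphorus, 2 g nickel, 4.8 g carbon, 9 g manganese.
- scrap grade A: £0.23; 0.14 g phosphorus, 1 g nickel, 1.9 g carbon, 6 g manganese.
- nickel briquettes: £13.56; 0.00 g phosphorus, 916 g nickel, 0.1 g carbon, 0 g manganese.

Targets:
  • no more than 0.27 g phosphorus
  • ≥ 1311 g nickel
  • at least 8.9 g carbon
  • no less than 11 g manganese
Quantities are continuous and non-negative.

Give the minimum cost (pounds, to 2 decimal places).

Let x1 = kg of scrap grade C, x2 = kg of scrap grade A, x3 = kg of nickel briquettes.
Minimize 0.19x1 + 0.23x2 + 13.56x3 s.t.:
  0.47x1 + 0.14x2 ≤ 0.27   (phosphorus)
  2x1 + 1x2 + 916x3 ≥ 1311   (nickel)
  4.8x1 + 1.9x2 + 0.1x3 ≥ 8.9   (carbon)
  9x1 + 6x2 ≥ 11   (manganese)
  x1, x2, x3 ≥ 0.
At the optimum only scrap grade A, nickel briquettes are positive (scrap grade C = 0). There the phosphorus and carbon constraints are tight.
That vertex is x2 = 1.92857, x3 = 52.3571.
Hence cost = 0.23·1.92857 + 13.56·52.3571 = £710.4058.

£710.41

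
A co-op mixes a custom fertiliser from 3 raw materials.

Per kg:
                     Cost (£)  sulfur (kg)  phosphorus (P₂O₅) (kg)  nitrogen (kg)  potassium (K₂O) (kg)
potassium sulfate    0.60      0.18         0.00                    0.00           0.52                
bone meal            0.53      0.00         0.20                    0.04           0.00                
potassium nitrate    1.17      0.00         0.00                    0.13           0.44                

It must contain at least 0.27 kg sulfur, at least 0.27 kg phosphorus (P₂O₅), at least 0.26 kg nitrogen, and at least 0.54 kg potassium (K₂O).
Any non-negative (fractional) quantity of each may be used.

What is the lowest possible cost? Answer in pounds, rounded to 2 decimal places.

£3.47

This is a linear program. Let x1 = kg of potassium sulfate, x2 = kg of bone meal, x3 = kg of potassium nitrate.
Minimize 0.6x1 + 0.53x2 + 1.17x3 s.t.:
  0.18x1 ≥ 0.27   (sulfur)
  0.2x2 ≥ 0.27   (phosphorus (P₂O₅))
  0.04x2 + 0.13x3 ≥ 0.26   (nitrogen)
  0.52x1 + 0.44x3 ≥ 0.54   (potassium (K₂O))
  x1, x2, x3 ≥ 0.
The optimal mix uses every input. There the sulfur, phosphorus (P₂O₅), nitrogen constraints are tight.
So potassium sulfate = 1.5 kg, bone meal = 1.35 kg, potassium nitrate = 1.585 kg.
Cost = 0.6·1.5 + 0.53·1.35 + 1.17·1.585 = 3.4700.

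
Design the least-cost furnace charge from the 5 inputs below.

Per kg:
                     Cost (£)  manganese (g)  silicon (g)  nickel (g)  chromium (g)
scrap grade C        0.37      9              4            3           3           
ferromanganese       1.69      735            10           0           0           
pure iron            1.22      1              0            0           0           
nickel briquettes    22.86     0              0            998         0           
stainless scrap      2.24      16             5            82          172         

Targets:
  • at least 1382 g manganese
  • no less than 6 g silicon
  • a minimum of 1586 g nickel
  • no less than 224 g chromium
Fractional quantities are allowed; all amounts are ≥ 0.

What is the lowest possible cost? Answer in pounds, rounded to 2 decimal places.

£39.93

Let x1 = kg of scrap grade C, x2 = kg of ferromanganese, x3 = kg of pure iron, x4 = kg of nickel briquettes, x5 = kg of stainless scrap.
Minimize 0.37x1 + 1.69x2 + 1.22x3 + 22.86x4 + 2.24x5 s.t.:
  9x1 + 735x2 + 1x3 + 16x5 ≥ 1382   (manganese)
  4x1 + 10x2 + 5x5 ≥ 6   (silicon)
  3x1 + 998x4 + 82x5 ≥ 1586   (nickel)
  3x1 + 172x5 ≥ 224   (chromium)
  x1, x2, x3, x4, x5 ≥ 0.
The optimal basis is {ferromanganese, nickel briquettes, stainless scrap}; scrap grade C, pure iron drop out. The manganese, nickel, chromium requirements are met with equality.
That vertex is x2 = 1.8519, x4 = 1.4822, x5 = 1.3023.
Objective = 1.69·1.8519 + 22.86·1.4822 + 2.24·1.3023 = 39.9300.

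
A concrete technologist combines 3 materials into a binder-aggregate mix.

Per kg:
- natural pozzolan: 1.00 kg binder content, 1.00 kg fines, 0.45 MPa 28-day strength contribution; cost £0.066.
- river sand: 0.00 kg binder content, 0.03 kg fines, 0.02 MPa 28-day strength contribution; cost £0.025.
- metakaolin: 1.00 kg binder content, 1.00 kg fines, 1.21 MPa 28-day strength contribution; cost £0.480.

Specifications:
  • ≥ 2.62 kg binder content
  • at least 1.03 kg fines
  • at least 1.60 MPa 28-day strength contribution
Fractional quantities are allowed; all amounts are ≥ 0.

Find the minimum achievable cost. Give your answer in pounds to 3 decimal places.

£0.235

Let x1 = kg of natural pozzolan, x2 = kg of river sand, x3 = kg of metakaolin.
Minimize 0.066x1 + 0.025x2 + 0.48x3 s.t.:
  1x1 + 1x3 ≥ 2.62   (binder content)
  1x1 + 0.03x2 + 1x3 ≥ 1.03   (fines)
  0.45x1 + 0.02x2 + 1.21x3 ≥ 1.6   (28-day strength contribution)
  x1, x2, x3 ≥ 0.
At the optimum only natural pozzolan is positive (river sand, metakaolin = 0). The 28-day strength contribution requirement is met with equality.
Solving gives x1 = 3.556.
Objective = 0.066·3.556 = 0.23470.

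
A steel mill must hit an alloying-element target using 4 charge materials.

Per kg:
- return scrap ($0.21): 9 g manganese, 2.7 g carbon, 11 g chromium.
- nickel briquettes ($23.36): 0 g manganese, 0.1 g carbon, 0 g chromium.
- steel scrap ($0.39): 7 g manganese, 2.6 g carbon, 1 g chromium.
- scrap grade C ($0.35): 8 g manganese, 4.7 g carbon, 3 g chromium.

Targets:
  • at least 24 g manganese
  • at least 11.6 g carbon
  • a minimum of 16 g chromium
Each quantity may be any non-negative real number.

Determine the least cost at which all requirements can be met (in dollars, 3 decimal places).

Set it up as a linear program. Let x1 = kg of return scrap, x2 = kg of nickel briquettes, x3 = kg of steel scrap, x4 = kg of scrap grade C.
Minimise 0.21x1 + 23.36x2 + 0.39x3 + 0.35x4 s.t.:
  9x1 + 7x3 + 8x4 ≥ 24   (manganese)
  2.7x1 + 0.1x2 + 2.6x3 + 4.7x4 ≥ 11.6   (carbon)
  11x1 + 1x3 + 3x4 ≥ 16   (chromium)
  x1, x2, x3, x4 ≥ 0.
At the optimum only return scrap, scrap grade C are positive (nickel briquettes, steel scrap = 0). The manganese and carbon requirements are met with equality.
That vertex is x1 = 0.9662, x4 = 1.913.
Cost = 0.21·0.9662 + 0.35·1.913 = 0.87245.

$0.872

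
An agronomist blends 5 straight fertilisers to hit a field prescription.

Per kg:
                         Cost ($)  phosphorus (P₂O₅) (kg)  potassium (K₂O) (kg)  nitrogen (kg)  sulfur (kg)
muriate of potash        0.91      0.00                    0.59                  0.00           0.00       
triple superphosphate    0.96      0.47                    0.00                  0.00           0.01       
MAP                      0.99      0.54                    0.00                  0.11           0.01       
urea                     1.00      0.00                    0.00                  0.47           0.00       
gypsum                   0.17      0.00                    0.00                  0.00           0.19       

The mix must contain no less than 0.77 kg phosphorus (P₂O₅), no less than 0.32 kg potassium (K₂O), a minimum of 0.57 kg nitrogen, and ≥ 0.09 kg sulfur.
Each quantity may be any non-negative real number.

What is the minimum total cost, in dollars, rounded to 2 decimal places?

$2.85

Set it up as a linear program. Let x1 = kg of muriate of potash, x2 = kg of triple superphosphate, x3 = kg of MAP, x4 = kg of urea, x5 = kg of gypsum.
Minimize 0.91x1 + 0.96x2 + 0.99x3 + 1x4 + 0.17x5 s.t.:
  0.47x2 + 0.54x3 ≥ 0.77   (phosphorus (P₂O₅))
  0.59x1 ≥ 0.32   (potassium (K₂O))
  0.11x3 + 0.47x4 ≥ 0.57   (nitrogen)
  0.01x2 + 0.01x3 + 0.19x5 ≥ 0.09   (sulfur)
  x1, x2, x3, x4, x5 ≥ 0.
The optimal basis is {muriate of potash, MAP, urea, gypsum}; triple superphosphate drops out. The phosphorus (P₂O₅), potassium (K₂O), nitrogen, sulfur requirements are met with equality.
Optimal quantities: muriate of potash = 0.5424 kg, MAP = 1.426 kg, urea = 0.879 kg, gypsum = 0.3986 kg.
Hence cost = 0.91·0.5424 + 0.99·1.426 + 1·0.879 + 0.17·0.3986 = $2.8521.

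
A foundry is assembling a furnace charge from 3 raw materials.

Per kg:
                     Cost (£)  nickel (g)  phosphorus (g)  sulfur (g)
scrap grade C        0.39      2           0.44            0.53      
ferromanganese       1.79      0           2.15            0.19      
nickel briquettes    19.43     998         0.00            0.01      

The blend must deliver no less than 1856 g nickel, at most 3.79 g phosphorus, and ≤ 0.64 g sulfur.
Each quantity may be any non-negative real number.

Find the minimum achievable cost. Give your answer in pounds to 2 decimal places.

This is a linear program. Let x1 = kg of scrap grade C, x2 = kg of ferromanganese, x3 = kg of nickel briquettes.
min 0.39x1 + 1.79x2 + 19.43x3 with:
  2x1 + 998x3 ≥ 1856   (nickel)
  0.44x1 + 2.15x2 ≤ 3.79   (phosphorus)
  0.53x1 + 0.19x2 + 0.01x3 ≤ 0.64   (sulfur)
  x1, x2, x3 ≥ 0.
At the optimum only nickel briquettes is positive (scrap grade C, ferromanganese = 0). The nickel requirement is met with equality.
That vertex is x3 = 1.8597.
Hence cost = 19.43·1.8597 = £36.1340.

£36.13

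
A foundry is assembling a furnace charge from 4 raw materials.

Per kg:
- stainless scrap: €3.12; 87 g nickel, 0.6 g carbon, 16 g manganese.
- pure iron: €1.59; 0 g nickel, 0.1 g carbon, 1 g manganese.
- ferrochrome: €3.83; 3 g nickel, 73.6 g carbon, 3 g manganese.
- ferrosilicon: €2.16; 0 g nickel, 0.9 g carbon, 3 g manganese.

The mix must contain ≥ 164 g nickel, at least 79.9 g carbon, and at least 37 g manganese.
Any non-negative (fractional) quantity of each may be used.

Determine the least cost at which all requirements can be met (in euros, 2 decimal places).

€10.68

Set it up as a linear program. Let x1 = kg of stainless scrap, x2 = kg of pure iron, x3 = kg of ferrochrome, x4 = kg of ferrosilicon.
Minimise 3.12x1 + 1.59x2 + 3.83x3 + 2.16x4 subject to:
  87x1 + 3x3 ≥ 164   (nickel)
  0.6x1 + 0.1x2 + 73.6x3 + 0.9x4 ≥ 79.9   (carbon)
  16x1 + 1x2 + 3x3 + 3x4 ≥ 37   (manganese)
  x1, x2, x3, x4 ≥ 0.
The optimal basis is {stainless scrap, ferrochrome}; pure iron, ferrosilicon drop out. Binding constraints: carbon and manganese.
That vertex is x1 = 2.112, x3 = 1.068.
Objective = 3.12·2.112 + 3.83·1.068 = 10.6799.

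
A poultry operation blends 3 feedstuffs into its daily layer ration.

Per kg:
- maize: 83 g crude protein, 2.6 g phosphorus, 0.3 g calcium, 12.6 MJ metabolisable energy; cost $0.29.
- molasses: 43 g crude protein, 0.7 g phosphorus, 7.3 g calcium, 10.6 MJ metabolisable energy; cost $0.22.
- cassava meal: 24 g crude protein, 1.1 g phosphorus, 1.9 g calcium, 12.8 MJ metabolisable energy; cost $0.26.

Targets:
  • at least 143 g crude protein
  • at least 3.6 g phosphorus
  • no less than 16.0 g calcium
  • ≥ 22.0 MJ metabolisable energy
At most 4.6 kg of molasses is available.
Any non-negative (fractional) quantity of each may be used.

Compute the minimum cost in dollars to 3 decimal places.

$0.708

Let x1 = kg of maize, x2 = kg of molasses, x3 = kg of cassava meal.
Minimise 0.29x1 + 0.22x2 + 0.26x3 subject to:
  83x1 + 43x2 + 24x3 ≥ 143   (crude protein)
  2.6x1 + 0.7x2 + 1.1x3 ≥ 3.6   (phosphorus)
  0.3x1 + 7.3x2 + 1.9x3 ≥ 16   (calcium)
  12.6x1 + 10.6x2 + 12.8x3 ≥ 22   (metabolisable energy)
  x2 ≤ 4.6
  x1, x2, x3 ≥ 0.
At the optimum only maize, molasses are positive (cassava meal = 0). There the phosphorus and calcium constraints are tight.
Solving gives x1 = 0.8034, x2 = 2.159.
Objective = 0.29·0.8034 + 0.22·2.159 = 0.70797.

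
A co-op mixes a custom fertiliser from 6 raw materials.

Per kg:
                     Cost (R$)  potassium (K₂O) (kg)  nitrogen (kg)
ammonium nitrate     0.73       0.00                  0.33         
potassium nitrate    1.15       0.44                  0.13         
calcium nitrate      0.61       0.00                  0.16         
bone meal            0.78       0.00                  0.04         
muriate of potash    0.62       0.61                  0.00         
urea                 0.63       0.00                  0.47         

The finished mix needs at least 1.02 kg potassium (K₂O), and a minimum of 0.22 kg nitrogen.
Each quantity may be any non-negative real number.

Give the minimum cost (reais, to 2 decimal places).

R$1.33

Let x1 = kg of ammonium nitrate, x2 = kg of potassium nitrate, x3 = kg of calcium nitrate, x4 = kg of bone meal, x5 = kg of muriate of potash, x6 = kg of urea.
Minimize 0.73x1 + 1.15x2 + 0.61x3 + 0.78x4 + 0.62x5 + 0.63x6 s.t.:
  0.44x2 + 0.61x5 ≥ 1.02   (potassium (K₂O))
  0.33x1 + 0.13x2 + 0.16x3 + 0.04x4 + 0.47x6 ≥ 0.22   (nitrogen)
  x1, x2, x3, x4, x5, x6 ≥ 0.
The optimal basis is {muriate of potash, urea}; ammonium nitrate, potassium nitrate, calcium nitrate, bone meal drop out. There the potassium (K₂O) and nitrogen constraints are tight.
So muriate of potash = 1.672 kg, urea = 0.4681 kg.
Cost = 0.62·1.672 + 0.63·0.4681 = 1.3315.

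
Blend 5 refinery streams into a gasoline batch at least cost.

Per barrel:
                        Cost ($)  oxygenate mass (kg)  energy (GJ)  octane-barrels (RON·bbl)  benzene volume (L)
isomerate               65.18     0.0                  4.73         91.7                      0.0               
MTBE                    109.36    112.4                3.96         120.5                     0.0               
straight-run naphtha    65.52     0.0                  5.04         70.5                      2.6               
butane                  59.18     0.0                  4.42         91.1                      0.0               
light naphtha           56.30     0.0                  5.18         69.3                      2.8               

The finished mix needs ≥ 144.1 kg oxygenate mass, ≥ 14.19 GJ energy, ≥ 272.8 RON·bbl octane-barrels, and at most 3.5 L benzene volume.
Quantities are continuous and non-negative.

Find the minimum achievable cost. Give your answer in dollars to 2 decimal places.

$245.90

This is a linear program. Let x1 = barrels of isomerate, x2 = barrels of MTBE, x3 = barrels of straight-run naphtha, x4 = barrels of butane, x5 = barrels of light naphtha.
Minimize 65.18x1 + 109.36x2 + 65.52x3 + 59.18x4 + 56.3x5 s.t.:
  112.4x2 ≥ 144.1   (oxygenate mass)
  4.73x1 + 3.96x2 + 5.04x3 + 4.42x4 + 5.18x5 ≥ 14.19   (energy)
  91.7x1 + 120.5x2 + 70.5x3 + 91.1x4 + 69.3x5 ≥ 272.8   (octane-barrels)
  2.6x3 + 2.8x5 ≤ 3.5   (benzene volume)
  x1, x2, x3, x4, x5 ≥ 0.
The minimum-cost mix takes nothing from isomerate, straight-run naphtha — only MTBE, butane, light naphtha. The oxygenate mass, energy, benzene volume requirements are met with equality.
That vertex is x2 = 1.282, x4 = 0.5969, x5 = 1.25.
Hence cost = 109.36·1.282 + 59.18·0.5969 + 56.3·1.25 = $245.8991.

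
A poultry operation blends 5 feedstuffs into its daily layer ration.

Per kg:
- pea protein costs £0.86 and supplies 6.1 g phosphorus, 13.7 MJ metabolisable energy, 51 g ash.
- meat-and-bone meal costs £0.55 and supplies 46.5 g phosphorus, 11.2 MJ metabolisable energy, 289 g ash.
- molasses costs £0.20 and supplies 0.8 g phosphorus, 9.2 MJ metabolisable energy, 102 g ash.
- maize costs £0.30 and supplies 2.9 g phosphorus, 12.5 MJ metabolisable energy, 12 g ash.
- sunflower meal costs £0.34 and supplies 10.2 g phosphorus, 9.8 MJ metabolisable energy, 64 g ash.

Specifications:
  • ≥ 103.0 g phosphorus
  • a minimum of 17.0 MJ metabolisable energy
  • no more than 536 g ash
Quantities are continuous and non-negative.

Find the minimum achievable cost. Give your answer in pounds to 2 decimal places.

This is a linear program. Let x1 = kg of pea protein, x2 = kg of meat-and-bone meal, x3 = kg of molasses, x4 = kg of maize, x5 = kg of sunflower meal.
Minimize 0.86x1 + 0.55x2 + 0.2x3 + 0.3x4 + 0.34x5 with:
  6.1x1 + 46.5x2 + 0.8x3 + 2.9x4 + 10.2x5 ≥ 103   (phosphorus)
  13.7x1 + 11.2x2 + 9.2x3 + 12.5x4 + 9.8x5 ≥ 17   (metabolisable energy)
  51x1 + 289x2 + 102x3 + 12x4 + 64x5 ≤ 536   (ash)
  x1, x2, x3, x4, x5 ≥ 0.
The minimum-cost mix takes nothing from pea protein, molasses, sunflower meal — only meat-and-bone meal, maize. Binding constraints: phosphorus and ash.
Solving gives x2 = 1.137, x4 = 17.29.
Total cost: 0.55·1.137 + 0.3·17.29 = 5.8124.

£5.81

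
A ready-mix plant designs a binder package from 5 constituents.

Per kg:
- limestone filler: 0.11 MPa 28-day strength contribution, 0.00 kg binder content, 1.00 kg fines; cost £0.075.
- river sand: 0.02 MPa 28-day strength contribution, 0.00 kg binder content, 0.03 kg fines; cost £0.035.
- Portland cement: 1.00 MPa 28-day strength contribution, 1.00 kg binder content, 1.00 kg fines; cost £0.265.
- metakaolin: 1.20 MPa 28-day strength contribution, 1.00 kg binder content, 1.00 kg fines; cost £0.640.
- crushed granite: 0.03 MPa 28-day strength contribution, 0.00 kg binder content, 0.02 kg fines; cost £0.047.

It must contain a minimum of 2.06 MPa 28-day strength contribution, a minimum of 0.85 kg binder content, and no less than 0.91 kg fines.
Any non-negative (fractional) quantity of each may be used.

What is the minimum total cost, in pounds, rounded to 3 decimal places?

Let x1 = kg of limestone filler, x2 = kg of river sand, x3 = kg of Portland cement, x4 = kg of metakaolin, x5 = kg of crushed granite.
min 0.075x1 + 0.035x2 + 0.265x3 + 0.64x4 + 0.047x5 subject to:
  0.11x1 + 0.02x2 + 1x3 + 1.2x4 + 0.03x5 ≥ 2.06   (28-day strength contribution)
  1x3 + 1x4 ≥ 0.85   (binder content)
  1x1 + 0.03x2 + 1x3 + 1x4 + 0.02x5 ≥ 0.91   (fines)
  x1, x2, x3, x4, x5 ≥ 0.
At the optimum only Portland cement is positive (limestone filler, river sand, metakaolin, crushed granite = 0). The 28-day strength contribution requirement is met with equality.
Solving gives x3 = 2.06.
Cost = 0.265·2.06 = 0.54590.

£0.546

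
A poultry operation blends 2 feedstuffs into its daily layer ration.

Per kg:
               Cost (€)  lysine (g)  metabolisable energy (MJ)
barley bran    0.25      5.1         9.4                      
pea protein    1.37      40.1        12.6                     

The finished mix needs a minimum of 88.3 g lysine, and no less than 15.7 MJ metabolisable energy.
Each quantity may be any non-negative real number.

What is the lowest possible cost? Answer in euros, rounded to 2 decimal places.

Let x1 = kg of barley bran, x2 = kg of pea protein.
Minimize 0.25x1 + 1.37x2 subject to:
  5.1x1 + 40.1x2 ≥ 88.3   (lysine)
  9.4x1 + 12.6x2 ≥ 15.7   (metabolisable energy)
  x1, x2 ≥ 0.
The cheapest feasible vertex uses only pea protein; barley bran is not used. There the lysine constraint is tight.
Optimal quantities: pea protein = 2.202 kg.
Cost = 1.37·2.202 = 3.0167.

€3.02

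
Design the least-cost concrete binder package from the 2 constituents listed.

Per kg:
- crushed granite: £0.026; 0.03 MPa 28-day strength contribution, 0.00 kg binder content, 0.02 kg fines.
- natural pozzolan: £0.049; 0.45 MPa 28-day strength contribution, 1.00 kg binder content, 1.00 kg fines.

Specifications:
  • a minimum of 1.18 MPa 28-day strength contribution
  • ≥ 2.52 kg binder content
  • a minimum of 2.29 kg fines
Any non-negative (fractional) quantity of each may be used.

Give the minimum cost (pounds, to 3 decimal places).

£0.128

Let x1 = kg of crushed granite, x2 = kg of natural pozzolan.
Minimise 0.026x1 + 0.049x2 s.t.:
  0.03x1 + 0.45x2 ≥ 1.18   (28-day strength contribution)
  1x2 ≥ 2.52   (binder content)
  0.02x1 + 1x2 ≥ 2.29   (fines)
  x1, x2 ≥ 0.
The cheapest feasible vertex uses only natural pozzolan; crushed granite is not used. There the 28-day strength contribution constraint is tight.
So natural pozzolan = 2.622 kg.
Objective = 0.049·2.622 = 0.12848.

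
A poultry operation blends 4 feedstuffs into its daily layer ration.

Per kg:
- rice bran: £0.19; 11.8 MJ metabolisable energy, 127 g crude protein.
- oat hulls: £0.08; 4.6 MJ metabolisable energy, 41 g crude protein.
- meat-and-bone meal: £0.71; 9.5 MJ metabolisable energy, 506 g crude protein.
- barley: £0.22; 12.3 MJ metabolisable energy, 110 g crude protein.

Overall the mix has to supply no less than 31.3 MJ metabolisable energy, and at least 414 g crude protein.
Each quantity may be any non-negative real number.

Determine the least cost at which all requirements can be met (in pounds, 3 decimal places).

£0.610

Treat it as an LP. Let x1 = kg of rice bran, x2 = kg of oat hulls, x3 = kg of meat-and-bone meal, x4 = kg of barley.
Minimize 0.19x1 + 0.08x2 + 0.71x3 + 0.22x4 subject to:
  11.8x1 + 4.6x2 + 9.5x3 + 12.3x4 ≥ 31.3   (metabolisable energy)
  127x1 + 41x2 + 506x3 + 110x4 ≥ 414   (crude protein)
  x1, x2, x3, x4 ≥ 0.
At the optimum only rice bran, meat-and-bone meal are positive (oat hulls, barley = 0). There the metabolisable energy and crude protein constraints are tight.
So rice bran = 2.499 kg, meat-and-bone meal = 0.191 kg.
Objective = 0.19·2.499 + 0.71·0.191 = 0.61042.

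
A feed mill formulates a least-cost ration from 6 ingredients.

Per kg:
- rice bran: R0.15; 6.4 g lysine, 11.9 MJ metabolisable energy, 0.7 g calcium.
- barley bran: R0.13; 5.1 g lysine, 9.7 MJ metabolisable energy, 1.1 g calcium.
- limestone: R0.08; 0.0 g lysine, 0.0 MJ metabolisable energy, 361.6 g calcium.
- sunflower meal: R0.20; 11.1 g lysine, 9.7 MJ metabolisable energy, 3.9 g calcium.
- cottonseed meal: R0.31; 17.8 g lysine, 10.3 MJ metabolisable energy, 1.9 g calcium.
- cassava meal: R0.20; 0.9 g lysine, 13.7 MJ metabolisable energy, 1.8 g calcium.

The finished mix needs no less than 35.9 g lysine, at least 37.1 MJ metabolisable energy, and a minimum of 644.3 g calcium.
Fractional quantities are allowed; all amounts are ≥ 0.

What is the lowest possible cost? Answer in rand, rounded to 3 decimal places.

Let x1 = kg of rice bran, x2 = kg of barley bran, x3 = kg of limestone, x4 = kg of sunflower meal, x5 = kg of cottonseed meal, x6 = kg of cassava meal.
Minimise 0.15x1 + 0.13x2 + 0.08x3 + 0.2x4 + 0.31x5 + 0.2x6 with:
  6.4x1 + 5.1x2 + 11.1x4 + 17.8x5 + 0.9x6 ≥ 35.9   (lysine)
  11.9x1 + 9.7x2 + 9.7x4 + 10.3x5 + 13.7x6 ≥ 37.1   (metabolisable energy)
  0.7x1 + 1.1x2 + 361.6x3 + 3.9x4 + 1.9x5 + 1.8x6 ≥ 644.3   (calcium)
  x1, x2, x3, x4, x5, x6 ≥ 0.
The optimal basis is {rice bran, limestone, sunflower meal}; barley bran, cottonseed meal, cassava meal drop out. The lysine, metabolisable energy, calcium requirements are met with equality.
So rice bran = 0.90816 kg, limestone = 1.7508 kg, sunflower meal = 2.7106 kg.
Total cost: 0.15·0.90816 + 0.08·1.7508 + 0.2·2.7106 = 0.81841.

R0.818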